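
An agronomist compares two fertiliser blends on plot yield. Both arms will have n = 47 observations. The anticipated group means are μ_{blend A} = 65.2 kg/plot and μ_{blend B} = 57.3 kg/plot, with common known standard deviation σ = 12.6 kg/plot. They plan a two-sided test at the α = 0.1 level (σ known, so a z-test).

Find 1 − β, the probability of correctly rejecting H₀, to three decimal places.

Power ≈ 0.918

Standardized effect: d = |μ_{blend A} − μ_{blend B}| / σ = |65.2 − 57.3| / 12.6 = 0.6270
Noncentrality parameter: δ = d·√(n/2) = 0.6270 × √(47/2) = 3.0394
Critical value for a two-sided test at α = 0.1: z_{α/2} = 1.645.
Power = Φ(δ − 1.645) + Φ(−δ − 1.645) = Φ(1.395) + Φ(-4.684) = 0.9184 + 0.0000 = 0.9184.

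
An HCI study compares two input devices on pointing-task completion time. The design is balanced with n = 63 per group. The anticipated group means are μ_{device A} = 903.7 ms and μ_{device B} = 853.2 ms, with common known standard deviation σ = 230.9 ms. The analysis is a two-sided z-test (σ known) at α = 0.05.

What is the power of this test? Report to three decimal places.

Standardized effect: d = |μ_{device A} − μ_{device B}| / σ = |903.7 − 853.2| / 230.9 = 0.2187
Noncentrality parameter: δ = d·√(n/2) = 0.2187 × √(63/2) = 1.2275
Critical value for a two-sided test at α = 0.05: z_{α/2} = 1.960.
Power = Φ(δ − 1.960) + Φ(−δ − 1.960) = Φ(-0.732) + Φ(-3.187) = 0.2319 + 0.0007 = 0.2327.

Power ≈ 0.233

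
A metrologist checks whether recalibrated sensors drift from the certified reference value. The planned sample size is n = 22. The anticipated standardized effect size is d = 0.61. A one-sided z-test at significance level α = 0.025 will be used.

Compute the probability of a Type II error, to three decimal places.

β ≈ 0.184

Noncentrality parameter: δ = d·√n = 0.61 × √22 = 2.8612
One-sided α = 0.025 → critical value z_{0.025} = 1.960.
Power = Φ(δ − 1.960) = Φ(0.901) = 0.8163.
Type II error: β = 1 − power = 1 − 0.8163 = 0.1837.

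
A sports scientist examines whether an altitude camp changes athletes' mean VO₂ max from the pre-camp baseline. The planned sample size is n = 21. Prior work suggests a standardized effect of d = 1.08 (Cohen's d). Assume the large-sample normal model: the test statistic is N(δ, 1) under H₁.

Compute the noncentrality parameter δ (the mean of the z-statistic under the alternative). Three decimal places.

The noncentrality parameter scales effect size by the design's sample-size factor: δ = d·√n = 1.08 × √21 = 4.9492

δ ≈ 4.949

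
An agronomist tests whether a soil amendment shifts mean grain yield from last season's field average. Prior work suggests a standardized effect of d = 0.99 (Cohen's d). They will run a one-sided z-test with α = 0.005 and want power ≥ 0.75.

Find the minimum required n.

n = 11

For power 0.75 need Φ(δ − z_{0.005}) = 0.75, so δ = z_{0.005} + z_{0.25} = 2.576 + 0.674 = 3.250.
δ = d·√n ⇒ n = (δ/d)² = (3.250 / 0.99)² = 10.78.
Round up to the next whole unit.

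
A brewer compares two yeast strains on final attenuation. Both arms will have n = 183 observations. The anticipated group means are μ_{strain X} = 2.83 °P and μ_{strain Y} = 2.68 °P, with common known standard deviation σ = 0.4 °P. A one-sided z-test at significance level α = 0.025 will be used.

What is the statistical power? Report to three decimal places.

Power ≈ 0.948

Standardized effect: d = |μ_{strain X} − μ_{strain Y}| / σ = |2.83 − 2.68| / 0.4 = 0.3750
Noncentrality parameter: δ = d·√(n/2) = 0.3750 × √(183/2) = 3.5871
Critical value for a one-sided test at α = 0.025: z_α = 1.960.
Power = P(Z > 1.960 − δ) = Φ(1.627) = 0.9481.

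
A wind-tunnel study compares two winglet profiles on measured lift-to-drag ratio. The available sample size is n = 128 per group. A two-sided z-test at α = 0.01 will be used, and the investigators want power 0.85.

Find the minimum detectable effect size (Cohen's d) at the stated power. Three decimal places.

Need Φ(δ − 2.576) = 0.85, so δ = 2.576 + 1.036 = 3.612.
(Lower-tail contribution to power is negligible for δ > 0.)
δ = d·√(n/2) ⇒ d = δ/√(n/2) = 3.612/√(128/2) = 0.4515.

d ≈ 0.452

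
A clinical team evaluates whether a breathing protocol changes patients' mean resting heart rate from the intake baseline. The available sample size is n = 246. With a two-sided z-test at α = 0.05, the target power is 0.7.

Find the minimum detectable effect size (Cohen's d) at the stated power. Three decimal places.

d ≈ 0.158

Required noncentrality: δ = z_{0.025} + z_{0.30} = 1.960 + 0.524 = 2.484.
(Lower-tail contribution to power is negligible for δ > 0.)
δ = d·√n ⇒ d = δ/√n = 2.484/√246 = 0.1584.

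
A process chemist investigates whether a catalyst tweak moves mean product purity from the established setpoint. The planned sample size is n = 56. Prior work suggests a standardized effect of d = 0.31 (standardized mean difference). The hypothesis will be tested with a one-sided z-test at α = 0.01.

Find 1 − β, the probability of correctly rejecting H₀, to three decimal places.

Noncentrality parameter: δ = d·√n = 0.31 × √56 = 2.3198
Critical value for a one-sided test at α = 0.01: z_α = 2.326.
Power = P(Z > 2.326 − δ) = Φ(-0.007) = 0.4974.

Power ≈ 0.497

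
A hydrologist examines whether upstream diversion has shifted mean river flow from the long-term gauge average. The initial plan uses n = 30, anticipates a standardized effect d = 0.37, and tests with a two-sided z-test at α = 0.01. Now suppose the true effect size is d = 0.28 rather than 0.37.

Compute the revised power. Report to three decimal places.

With d = 0.28: δ = d·√n = 0.28 × √30 = 1.5336. Critical value z_{0.005} = 2.576.
Revised power = Φ(δ − 2.576) + Φ(−δ − 2.576) = Φ(-1.042) + Φ(-4.109) = 0.1487 + 0.0000 = 0.1487.

Power ≈ 0.149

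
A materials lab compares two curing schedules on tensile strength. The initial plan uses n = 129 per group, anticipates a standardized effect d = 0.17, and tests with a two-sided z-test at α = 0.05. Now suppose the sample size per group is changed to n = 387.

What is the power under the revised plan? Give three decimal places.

With n = 387 per group: δ = d·√(n/2) = 0.17 × √(387/2) = 2.3648. Critical value z_{0.025} = 1.960.
Revised power = Φ(δ − 1.960) + Φ(−δ − 1.960) = Φ(0.405) + Φ(-4.325) = 0.6572 + 0.0000 = 0.6572.

Power ≈ 0.657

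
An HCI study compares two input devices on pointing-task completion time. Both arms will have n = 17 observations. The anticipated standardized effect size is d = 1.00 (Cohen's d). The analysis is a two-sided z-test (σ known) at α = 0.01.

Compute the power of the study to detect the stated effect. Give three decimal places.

Noncentrality parameter: δ = d·√(n/2) = 1.00 × √(17/2) = 2.9155
Critical value for a two-sided test at α = 0.01: z_{α/2} = 2.576.
Power = Φ(δ − 2.576) + Φ(−δ − 2.576) = Φ(0.340) + Φ(-5.491) = 0.6329 + 0.0000 = 0.6329.

Power ≈ 0.633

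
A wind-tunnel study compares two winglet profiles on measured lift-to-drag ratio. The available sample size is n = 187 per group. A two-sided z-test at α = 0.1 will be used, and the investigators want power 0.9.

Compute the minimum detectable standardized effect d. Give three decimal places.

Required noncentrality: δ = z_{0.05} + z_{0.10} = 1.645 + 1.282 = 2.926.
(Lower-tail contribution to power is negligible for δ > 0.)
δ = d·√(n/2) ⇒ d = δ/√(n/2) = 2.926/√(187/2) = 0.3026.

d ≈ 0.303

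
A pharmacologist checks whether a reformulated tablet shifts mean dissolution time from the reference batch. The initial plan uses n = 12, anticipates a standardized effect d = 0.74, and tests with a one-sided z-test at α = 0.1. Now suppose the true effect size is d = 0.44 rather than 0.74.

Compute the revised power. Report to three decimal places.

With d = 0.44: δ = d·√n = 0.44 × √12 = 1.5242. Critical value z_{0.1} = 1.282.
Revised power = P(Z > 1.282 − δ) = Φ(0.243) = 0.5959.

Power ≈ 0.596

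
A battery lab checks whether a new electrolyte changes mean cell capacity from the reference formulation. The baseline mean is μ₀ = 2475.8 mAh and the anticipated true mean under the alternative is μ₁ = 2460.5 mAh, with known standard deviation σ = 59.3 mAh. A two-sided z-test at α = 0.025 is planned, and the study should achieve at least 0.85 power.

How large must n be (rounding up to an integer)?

n = 162

Standardized effect: d = |μ₁ − μ₀| / σ = |2460.5 − 2475.8| / 59.3 = 0.2580
Set Φ(δ − 2.241) = 0.85; then δ − 2.241 = Φ⁻¹(0.85) = 1.036, giving δ = 3.278.
(The Φ(−δ − z_{α/2}) term is vanishingly small for δ > 0 and is dropped in the standard sample-size formula.)
δ = d·√n ⇒ n = (δ/d)² = (3.278 / 0.2580)² = 161.40.
Rounding up, n = 162.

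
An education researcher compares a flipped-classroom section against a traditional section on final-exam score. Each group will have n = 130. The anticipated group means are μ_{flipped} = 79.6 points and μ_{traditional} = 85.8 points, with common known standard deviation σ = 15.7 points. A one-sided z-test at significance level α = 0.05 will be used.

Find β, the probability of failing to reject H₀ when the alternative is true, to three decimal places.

β ≈ 0.062

Standardized effect: d = |μ_{flipped} − μ_{traditional}| / σ = |79.6 − 85.8| / 15.7 = 0.3949
Noncentrality parameter: δ = d·√(n/2) = 0.3949 × √(130/2) = 3.1838
One-sided α = 0.05 → critical value z_{0.05} = 1.645.
Power = Φ(δ − 1.645) = Φ(1.539) = 0.9381.
Type II error: β = 1 − power = 1 − 0.9381 = 0.0619.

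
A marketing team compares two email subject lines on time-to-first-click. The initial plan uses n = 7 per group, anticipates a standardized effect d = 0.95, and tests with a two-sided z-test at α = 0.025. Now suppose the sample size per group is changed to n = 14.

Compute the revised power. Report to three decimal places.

Power ≈ 0.607

With n = 14 per group: δ = d·√(n/2) = 0.95 × √(14/2) = 2.5135. Critical value z_{0.0125} = 2.241.
Revised power = Φ(δ − 2.241) + Φ(−δ − 2.241) = Φ(0.272) + Φ(-4.755) = 0.6072 + 0.0000 = 0.6072.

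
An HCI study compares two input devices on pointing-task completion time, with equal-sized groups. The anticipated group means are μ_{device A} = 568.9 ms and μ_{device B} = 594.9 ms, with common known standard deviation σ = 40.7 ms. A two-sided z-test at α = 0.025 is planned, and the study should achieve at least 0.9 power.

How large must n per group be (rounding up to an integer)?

Standardized effect: d = |μ_{device A} − μ_{device B}| / σ = |568.9 − 594.9| / 40.7 = 0.6388
Set Φ(δ − 2.241) = 0.9; then δ − 2.241 = Φ⁻¹(0.9) = 1.282, giving δ = 3.523.
(For δ > 0 the lower-tail rejection region contributes negligibly to power, so the one-term inversion is standard.)
δ = d·√(n/2) ⇒ n = 2(δ/d)² = 2 × (3.523 / 0.6388)² = 60.83.
Rounding up, n = 61 per group.

n = 61 per group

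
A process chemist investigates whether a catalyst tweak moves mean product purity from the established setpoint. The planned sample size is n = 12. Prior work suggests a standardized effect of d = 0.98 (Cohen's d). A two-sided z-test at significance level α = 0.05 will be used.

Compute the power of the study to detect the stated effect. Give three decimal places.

Power ≈ 0.924

Noncentrality parameter: δ = d·√n = 0.98 × √12 = 3.3948
Two-sided α = 0.05 → critical value z_{0.025} = 1.960.
Power = Φ(δ − 1.960) + Φ(−δ − 1.960) = Φ(1.435) + Φ(-5.355) = 0.9243 + 0.0000 = 0.9243.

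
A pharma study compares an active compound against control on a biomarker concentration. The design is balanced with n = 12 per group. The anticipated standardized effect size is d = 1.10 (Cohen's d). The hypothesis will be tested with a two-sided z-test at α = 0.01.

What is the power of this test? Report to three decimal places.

Power ≈ 0.547

Noncentrality parameter: δ = d·√(n/2) = 1.10 × √(12/2) = 2.6944
Two-sided α = 0.01 → critical value z_{0.005} = 2.576.
Power = Φ(δ − 2.576) + Φ(−δ − 2.576) = Φ(0.119) + Φ(-5.270) = 0.5472 + 0.0000 = 0.5472.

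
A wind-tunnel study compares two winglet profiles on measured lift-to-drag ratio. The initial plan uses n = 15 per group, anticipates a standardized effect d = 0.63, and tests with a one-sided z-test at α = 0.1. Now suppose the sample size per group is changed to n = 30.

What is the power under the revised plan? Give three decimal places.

Power ≈ 0.877

With n = 30 per group: δ = d·√(n/2) = 0.63 × √(30/2) = 2.4400. Critical value z_{0.1} = 1.282.
Revised power = Φ(δ − 1.282) = Φ(1.158) = 0.8767.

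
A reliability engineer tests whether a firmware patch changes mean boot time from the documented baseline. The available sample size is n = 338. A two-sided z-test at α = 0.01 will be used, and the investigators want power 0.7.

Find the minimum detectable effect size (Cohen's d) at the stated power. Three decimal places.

d ≈ 0.169

Need Φ(δ − 2.576) = 0.7, so δ = 2.576 + 0.524 = 3.100.
(The second rejection-region term Φ(−δ − z_{α/2}) is negligible and dropped.)
δ = d·√n ⇒ d = δ/√n = 3.100/√338 = 0.1686.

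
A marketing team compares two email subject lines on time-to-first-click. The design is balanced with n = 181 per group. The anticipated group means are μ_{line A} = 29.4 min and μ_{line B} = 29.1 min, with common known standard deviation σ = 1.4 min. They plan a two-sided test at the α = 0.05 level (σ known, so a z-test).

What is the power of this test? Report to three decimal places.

Power ≈ 0.531

Standardized effect: d = |μ_{line A} − μ_{line B}| / σ = |29.4 − 29.1| / 1.4 = 0.2143
Noncentrality parameter: δ = d·√(n/2) = 0.2143 × √(181/2) = 2.0385
Two-sided α = 0.05 → critical value z_{0.025} = 1.960.
Power = Φ(δ − 1.960) + Φ(−δ − 1.960) = Φ(0.079) + Φ(-3.998) = 0.5313 + 0.0000 = 0.5313.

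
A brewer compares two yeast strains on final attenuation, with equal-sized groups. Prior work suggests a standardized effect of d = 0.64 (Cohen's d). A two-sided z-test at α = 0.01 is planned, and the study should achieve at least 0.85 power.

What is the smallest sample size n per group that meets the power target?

n = 64 per group

Set Φ(δ − 2.576) = 0.85; then δ − 2.576 = Φ⁻¹(0.85) = 1.036, giving δ = 3.612.
(For δ > 0 the lower-tail rejection region contributes negligibly to power, so the one-term inversion is standard.)
δ = d·√(n/2) ⇒ n = 2(δ/d)² = 2 × (3.612 / 0.64)² = 63.71.
Rounding up, n = 64 per group.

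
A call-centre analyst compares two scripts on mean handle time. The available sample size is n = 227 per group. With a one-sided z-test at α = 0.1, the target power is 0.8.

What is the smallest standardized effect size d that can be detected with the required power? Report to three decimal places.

d ≈ 0.199

Required noncentrality: δ = z_{0.1} + z_{0.20} = 1.282 + 0.842 = 2.123.
δ = d·√(n/2) ⇒ d = δ/√(n/2) = 2.123/√(227/2) = 0.1993.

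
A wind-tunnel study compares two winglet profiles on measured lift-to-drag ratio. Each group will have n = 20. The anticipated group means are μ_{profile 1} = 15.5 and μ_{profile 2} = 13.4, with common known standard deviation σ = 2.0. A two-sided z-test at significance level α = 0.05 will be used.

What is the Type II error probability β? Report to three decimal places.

β ≈ 0.087

Standardized effect: d = |μ_{profile 1} − μ_{profile 2}| / σ = |15.5 − 13.4| / 2.0 = 1.0500
Noncentrality parameter: δ = d·√(n/2) = 1.0500 × √(20/2) = 3.3204
Critical value for a two-sided test at α = 0.05: z_{α/2} = 1.960.
Power = Φ(δ − 1.960) + Φ(−δ − 1.960) = Φ(1.360) + Φ(-5.280) = 0.9132 + 0.0000 = 0.9132.
Type II error: β = 1 − power = 1 − 0.9132 = 0.0868.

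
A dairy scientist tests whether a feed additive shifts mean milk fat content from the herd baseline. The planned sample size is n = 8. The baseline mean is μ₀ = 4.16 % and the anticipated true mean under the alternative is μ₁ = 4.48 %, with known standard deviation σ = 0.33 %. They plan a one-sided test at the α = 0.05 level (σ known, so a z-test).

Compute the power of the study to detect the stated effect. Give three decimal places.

Power ≈ 0.864

Standardized effect: d = |μ₁ − μ₀| / σ = |4.48 − 4.16| / 0.33 = 0.9697
Noncentrality parameter: δ = d·√n = 0.9697 × √8 = 2.7427
Critical value for a one-sided test at α = 0.05: z_α = 1.645.
Power = P(Z > 1.645 − δ) = Φ(1.098) = 0.8639.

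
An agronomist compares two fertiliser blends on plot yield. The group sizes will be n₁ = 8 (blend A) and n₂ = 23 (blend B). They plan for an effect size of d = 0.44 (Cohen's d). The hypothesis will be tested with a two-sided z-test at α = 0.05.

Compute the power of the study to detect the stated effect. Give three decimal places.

Power ≈ 0.188

Noncentrality parameter: δ = d / √(1/n₁ + 1/n₂) = 0.44 / √(1/8 + 1/23) = 1.0720
Two-sided α = 0.05 → critical value z_{0.025} = 1.960.
Power = Φ(δ − 1.960) + Φ(−δ − 1.960) = Φ(-0.888) + Φ(-3.032) = 0.1873 + 0.0012 = 0.1885.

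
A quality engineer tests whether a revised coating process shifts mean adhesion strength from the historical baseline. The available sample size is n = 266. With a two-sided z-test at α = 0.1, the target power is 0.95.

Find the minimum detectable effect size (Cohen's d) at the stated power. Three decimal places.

Need Φ(δ − 1.645) = 0.95, so δ = 1.645 + 1.645 = 3.290.
(Lower-tail contribution to power is negligible for δ > 0.)
δ = d·√n ⇒ d = δ/√n = 3.290/√266 = 0.2017.

d ≈ 0.202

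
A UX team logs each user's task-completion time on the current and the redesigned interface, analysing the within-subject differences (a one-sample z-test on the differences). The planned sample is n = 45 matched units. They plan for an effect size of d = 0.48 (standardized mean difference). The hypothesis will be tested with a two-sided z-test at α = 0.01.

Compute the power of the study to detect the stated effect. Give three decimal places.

Noncentrality parameter: δ = d·√n = 0.48 × √45 = 3.2199
Critical value for a two-sided test at α = 0.01: z_{α/2} = 2.576.
Power = Φ(δ − 2.576) + Φ(−δ − 2.576) = Φ(0.644) + Φ(-5.796) = 0.7402 + 0.0000 = 0.7402.

Power ≈ 0.740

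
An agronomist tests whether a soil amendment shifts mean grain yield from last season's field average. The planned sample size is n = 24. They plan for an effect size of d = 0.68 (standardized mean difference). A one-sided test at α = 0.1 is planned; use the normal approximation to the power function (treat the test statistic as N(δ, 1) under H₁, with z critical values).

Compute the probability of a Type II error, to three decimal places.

β ≈ 0.020

Noncentrality parameter: δ = d·√n = 0.68 × √24 = 3.3313
Critical value for a one-sided test at α = 0.1: z_α = 1.282.
Power = P(Z > 1.282 − δ) = Φ(2.050) = 0.9798.
Type II error: β = 1 − power = 1 − 0.9798 = 0.0202.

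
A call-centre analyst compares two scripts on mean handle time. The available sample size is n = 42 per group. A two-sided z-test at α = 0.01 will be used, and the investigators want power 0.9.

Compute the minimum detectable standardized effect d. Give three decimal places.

Required noncentrality: δ = z_{0.005} + z_{0.10} = 2.576 + 1.282 = 3.857.
(The second rejection-region term Φ(−δ − z_{α/2}) is negligible and dropped.)
δ = d·√(n/2) ⇒ d = δ/√(n/2) = 3.857/√(42/2) = 0.8417.

d ≈ 0.842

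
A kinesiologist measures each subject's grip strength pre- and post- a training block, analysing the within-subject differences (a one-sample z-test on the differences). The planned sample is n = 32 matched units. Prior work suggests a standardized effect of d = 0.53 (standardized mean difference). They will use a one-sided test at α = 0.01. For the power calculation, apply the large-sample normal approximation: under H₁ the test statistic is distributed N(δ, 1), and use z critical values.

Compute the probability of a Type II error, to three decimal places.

Noncentrality parameter: δ = d·√n = 0.53 × √32 = 2.9981
One-sided α = 0.01 → critical value z_{0.01} = 2.326.
Power = P(Z > 2.326 − δ) = Φ(0.672) = 0.7491.
Type II error: β = 1 − power = 1 − 0.7491 = 0.2509.

β ≈ 0.251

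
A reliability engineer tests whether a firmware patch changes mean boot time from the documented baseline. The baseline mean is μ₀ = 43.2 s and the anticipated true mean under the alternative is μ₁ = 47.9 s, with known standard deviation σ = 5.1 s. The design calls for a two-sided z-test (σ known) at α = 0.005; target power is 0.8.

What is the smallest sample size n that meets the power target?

Standardized effect: d = |μ₁ − μ₀| / σ = |47.9 − 43.2| / 5.1 = 0.9216
Set Φ(δ − 2.807) = 0.8; then δ − 2.807 = Φ⁻¹(0.8) = 0.842, giving δ = 3.649.
(Ignoring the negligible lower-tail rejection probability gives the usual closed-form inversion.)
δ = d·√n ⇒ n = (δ/d)² = (3.649 / 0.9216)² = 15.68.
Rounding up, n = 16.

n = 16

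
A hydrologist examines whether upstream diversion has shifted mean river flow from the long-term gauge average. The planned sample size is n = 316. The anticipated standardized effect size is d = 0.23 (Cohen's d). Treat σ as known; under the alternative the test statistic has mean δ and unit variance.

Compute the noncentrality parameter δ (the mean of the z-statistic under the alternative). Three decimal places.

δ = d·√n = 0.23 × √316 = 4.0886

δ ≈ 4.089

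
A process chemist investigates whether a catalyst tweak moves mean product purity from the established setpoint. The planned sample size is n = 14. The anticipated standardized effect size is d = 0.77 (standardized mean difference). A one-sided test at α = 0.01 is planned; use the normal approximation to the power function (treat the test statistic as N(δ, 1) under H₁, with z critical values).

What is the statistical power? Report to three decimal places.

Noncentrality parameter: δ = d·√n = 0.77 × √14 = 2.8811
Critical value for a one-sided test at α = 0.01: z_α = 2.326.
Power = Φ(δ − 2.326) = Φ(0.555) = 0.7105.

Power ≈ 0.710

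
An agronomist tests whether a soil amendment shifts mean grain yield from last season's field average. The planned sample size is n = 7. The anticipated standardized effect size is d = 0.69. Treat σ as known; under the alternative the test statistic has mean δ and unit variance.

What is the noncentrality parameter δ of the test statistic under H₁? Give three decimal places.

δ ≈ 1.826

The noncentrality parameter scales effect size by the design's sample-size factor: δ = d·√n = 0.69 × √7 = 1.8256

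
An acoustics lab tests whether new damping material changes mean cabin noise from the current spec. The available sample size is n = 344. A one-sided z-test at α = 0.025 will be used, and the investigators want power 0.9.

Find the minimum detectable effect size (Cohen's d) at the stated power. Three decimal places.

Need Φ(δ − 1.960) = 0.9, so δ = 1.960 + 1.282 = 3.242.
δ = d·√n ⇒ d = δ/√n = 3.242/√344 = 0.1748.

d ≈ 0.175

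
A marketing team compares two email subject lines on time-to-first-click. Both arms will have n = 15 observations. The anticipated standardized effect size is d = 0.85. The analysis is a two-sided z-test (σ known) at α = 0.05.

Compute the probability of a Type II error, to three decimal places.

Noncentrality parameter: δ = d·√(n/2) = 0.85 × √(15/2) = 2.3278
Two-sided α = 0.05 → critical value z_{0.025} = 1.960.
Power = Φ(δ − 1.960) + Φ(−δ − 1.960) = Φ(0.368) + Φ(-4.288) = 0.6435 + 0.0000 = 0.6435.
Type II error: β = 1 − power = 1 − 0.6435 = 0.3565.

β ≈ 0.356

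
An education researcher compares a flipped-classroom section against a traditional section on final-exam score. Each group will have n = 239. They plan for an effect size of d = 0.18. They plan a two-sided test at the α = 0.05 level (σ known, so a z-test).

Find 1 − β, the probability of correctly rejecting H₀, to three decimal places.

Noncentrality parameter: δ = d·√(n/2) = 0.18 × √(239/2) = 1.9677
Critical value for a two-sided test at α = 0.05: z_{α/2} = 1.960.
Power = Φ(δ − 1.960) + Φ(−δ − 1.960) = Φ(0.008) + Φ(-3.928) = 0.5031 + 0.0000 = 0.5031.

Power ≈ 0.503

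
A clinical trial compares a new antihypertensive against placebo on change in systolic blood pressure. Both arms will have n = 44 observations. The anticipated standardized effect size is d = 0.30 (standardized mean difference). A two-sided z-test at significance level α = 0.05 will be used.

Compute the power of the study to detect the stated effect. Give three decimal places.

Noncentrality parameter: λ = d·√(n/2) = 0.30 × √(44/2) = 1.4071
Critical value for a two-sided test at α = 0.05: z_{α/2} = 1.960.
Power = Φ(λ − 1.960) + Φ(−λ − 1.960) = Φ(-0.553) + Φ(-3.367) = 0.2902 + 0.0004 = 0.2906.

Power ≈ 0.291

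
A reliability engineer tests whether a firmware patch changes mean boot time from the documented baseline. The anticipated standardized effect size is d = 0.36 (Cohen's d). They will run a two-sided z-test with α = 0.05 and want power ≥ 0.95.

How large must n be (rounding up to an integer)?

Set Φ(δ − 1.960) = 0.95; then δ − 1.960 = Φ⁻¹(0.95) = 1.645, giving δ = 3.605.
(The Φ(−δ − z_{α/2}) term is vanishingly small for δ > 0 and is dropped in the standard sample-size formula.)
δ = d·√n ⇒ n = (δ/d)² = (3.605 / 0.36)² = 100.27.
Round up to the next whole unit.

n = 101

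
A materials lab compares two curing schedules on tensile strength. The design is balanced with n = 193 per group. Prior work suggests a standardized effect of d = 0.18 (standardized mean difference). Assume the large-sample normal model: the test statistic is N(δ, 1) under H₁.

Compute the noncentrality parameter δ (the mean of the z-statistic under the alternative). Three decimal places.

δ ≈ 1.768

The noncentrality parameter scales effect size by the design's sample-size factor: δ = d·√(n/2) = 0.18 × √(193/2) = 1.7682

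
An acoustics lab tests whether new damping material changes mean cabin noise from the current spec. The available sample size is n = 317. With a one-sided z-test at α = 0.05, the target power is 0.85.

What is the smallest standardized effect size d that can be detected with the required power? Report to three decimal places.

Required noncentrality: δ = z_{0.05} + z_{0.15} = 1.645 + 1.036 = 2.681.
δ = d·√n ⇒ d = δ/√n = 2.681/√317 = 0.1506.

d ≈ 0.151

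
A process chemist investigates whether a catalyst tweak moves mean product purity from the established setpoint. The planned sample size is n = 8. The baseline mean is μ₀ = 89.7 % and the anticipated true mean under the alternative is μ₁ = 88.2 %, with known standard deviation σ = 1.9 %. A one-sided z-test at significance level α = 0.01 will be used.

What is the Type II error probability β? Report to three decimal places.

Standardized effect: d = |μ₁ − μ₀| / σ = |88.2 − 89.7| / 1.9 = 0.7895
Noncentrality parameter: δ = d·√n = 0.7895 × √8 = 2.2330
Critical value for a one-sided test at α = 0.01: z_α = 2.326.
Power = Φ(δ − 2.326) = Φ(-0.093) = 0.4628.
Type II error: β = 1 − power = 1 − 0.4628 = 0.5372.

β ≈ 0.537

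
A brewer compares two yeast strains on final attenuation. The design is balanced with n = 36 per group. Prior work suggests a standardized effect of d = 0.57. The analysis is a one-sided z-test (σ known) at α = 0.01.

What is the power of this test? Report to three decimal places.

Power ≈ 0.537

Noncentrality parameter: δ = d·√(n/2) = 0.57 × √(36/2) = 2.4183
Critical value for a one-sided test at α = 0.01: z_α = 2.326.
Power = P(Z > 2.326 − δ) = Φ(0.092) = 0.5366.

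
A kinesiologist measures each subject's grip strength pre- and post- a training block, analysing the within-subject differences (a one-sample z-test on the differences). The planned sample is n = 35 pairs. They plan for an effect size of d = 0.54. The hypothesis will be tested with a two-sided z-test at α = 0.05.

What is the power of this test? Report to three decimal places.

Power ≈ 0.892

Noncentrality parameter: δ = d·√n = 0.54 × √35 = 3.1947
Critical value for a two-sided test at α = 0.05: z_{α/2} = 1.960.
Power = Φ(δ − 1.960) + Φ(−δ − 1.960) = Φ(1.235) + Φ(-5.155) = 0.8915 + 0.0000 = 0.8915.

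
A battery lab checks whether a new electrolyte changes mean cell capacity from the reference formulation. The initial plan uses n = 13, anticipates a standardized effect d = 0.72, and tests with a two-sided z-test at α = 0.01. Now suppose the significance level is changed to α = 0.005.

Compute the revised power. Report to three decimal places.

Power ≈ 0.416

δ = d·√n = 0.72 × √13 = 2.5960 (unchanged). New critical value: z_{0.0025} = 2.807.
Revised power = Φ(δ − 2.807) + Φ(−δ − 2.807) = Φ(-0.211) + Φ(-5.403) = 0.4164 + 0.0000 = 0.4164.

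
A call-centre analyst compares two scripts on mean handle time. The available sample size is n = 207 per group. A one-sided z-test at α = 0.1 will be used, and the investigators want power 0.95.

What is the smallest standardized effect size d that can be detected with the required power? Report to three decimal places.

Required noncentrality: δ = z_{0.1} + z_{0.05} = 1.282 + 1.645 = 2.926.
δ = d·√(n/2) ⇒ d = δ/√(n/2) = 2.926/√(207/2) = 0.2876.

d ≈ 0.288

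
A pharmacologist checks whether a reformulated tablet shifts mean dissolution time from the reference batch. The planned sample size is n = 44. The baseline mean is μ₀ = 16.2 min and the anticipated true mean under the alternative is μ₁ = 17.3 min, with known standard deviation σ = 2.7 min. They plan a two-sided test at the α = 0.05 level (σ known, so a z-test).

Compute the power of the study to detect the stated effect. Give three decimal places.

Standardized effect: d = |μ₁ − μ₀| / σ = |17.3 − 16.2| / 2.7 = 0.4074
Noncentrality parameter: δ = d·√n = 0.4074 × √44 = 2.7024
Critical value for a two-sided test at α = 0.05: z_{α/2} = 1.960.
Power = Φ(δ − 1.960) + Φ(−δ − 1.960) = Φ(0.742) + Φ(-4.662) = 0.7711 + 0.0000 = 0.7711.

Power ≈ 0.771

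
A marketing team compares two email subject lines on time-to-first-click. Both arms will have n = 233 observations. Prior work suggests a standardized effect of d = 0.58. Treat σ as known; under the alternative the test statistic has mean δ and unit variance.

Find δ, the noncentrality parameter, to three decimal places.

The noncentrality parameter scales effect size by the design's sample-size factor: δ = d·√(n/2) = 0.58 × √(233/2) = 6.2602

δ ≈ 6.260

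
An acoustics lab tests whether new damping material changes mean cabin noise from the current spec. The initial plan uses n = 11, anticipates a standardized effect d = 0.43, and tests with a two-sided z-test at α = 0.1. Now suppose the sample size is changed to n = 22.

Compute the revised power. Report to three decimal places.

Power ≈ 0.645

With n = 22: δ = d·√n = 0.43 × √22 = 2.0169. Critical value z_{0.05} = 1.645.
Revised power = Φ(δ − 1.645) + Φ(−δ − 1.645) = Φ(0.372) + Φ(-3.662) = 0.6451 + 0.0001 = 0.6452.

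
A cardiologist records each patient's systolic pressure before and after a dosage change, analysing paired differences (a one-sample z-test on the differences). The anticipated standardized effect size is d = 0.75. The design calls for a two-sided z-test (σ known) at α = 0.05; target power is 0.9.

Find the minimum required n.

n = 19

For power 0.9 need Φ(δ − z_{0.025}) = 0.9, so δ = z_{0.025} + z_{0.10} = 1.960 + 1.282 = 3.242.
(Ignoring the negligible lower-tail rejection probability gives the usual closed-form inversion.)
δ = d·√n ⇒ n = (δ/d)² = (3.242 / 0.75)² = 18.68.
Round up to the next whole unit.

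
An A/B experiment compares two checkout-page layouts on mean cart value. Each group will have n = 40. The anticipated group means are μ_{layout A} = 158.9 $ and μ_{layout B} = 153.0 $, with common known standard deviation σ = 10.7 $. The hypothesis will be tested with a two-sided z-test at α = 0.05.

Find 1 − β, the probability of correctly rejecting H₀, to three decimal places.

Standardized effect: d = |μ_{layout A} − μ_{layout B}| / σ = |158.9 − 153.0| / 10.7 = 0.5514
Noncentrality parameter: δ = d·√(n/2) = 0.5514 × √(40/2) = 2.4659
Critical value for a two-sided test at α = 0.05: z_{α/2} = 1.960.
Power = Φ(δ − 1.960) + Φ(−δ − 1.960) = Φ(0.506) + Φ(-4.426) = 0.6936 + 0.0000 = 0.6936.

Power ≈ 0.694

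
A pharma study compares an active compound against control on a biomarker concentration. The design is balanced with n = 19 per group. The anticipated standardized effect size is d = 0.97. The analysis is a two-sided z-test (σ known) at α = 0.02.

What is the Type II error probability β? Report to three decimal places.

Noncentrality parameter: δ = d·√(n/2) = 0.97 × √(19/2) = 2.9897
Critical value for a two-sided test at α = 0.02: z_{α/2} = 2.326.
Power = Φ(δ − 2.326) + Φ(−δ − 2.326) = Φ(0.663) + Φ(-5.316) = 0.7465 + 0.0000 = 0.7465.
Type II error: β = 1 − power = 1 − 0.7465 = 0.2535.

β ≈ 0.254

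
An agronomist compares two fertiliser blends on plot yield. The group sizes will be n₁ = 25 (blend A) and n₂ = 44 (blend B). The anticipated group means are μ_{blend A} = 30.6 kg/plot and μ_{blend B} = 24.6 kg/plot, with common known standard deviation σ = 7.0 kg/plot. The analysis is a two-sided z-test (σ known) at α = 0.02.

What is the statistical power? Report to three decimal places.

Standardized effect: d = |μ_{blend A} − μ_{blend B}| / σ = |30.6 − 24.6| / 7.0 = 0.8571
Noncentrality parameter: δ = d / √(1/n₁ + 1/n₂) = 0.8571 / √(1/25 + 1/44) = 3.4224
Critical value for a two-sided test at α = 0.02: z_{α/2} = 2.326.
Power = Φ(δ − 2.326) + Φ(−δ − 2.326) = Φ(1.096) + Φ(-5.749) = 0.8635 + 0.0000 = 0.8635.

Power ≈ 0.863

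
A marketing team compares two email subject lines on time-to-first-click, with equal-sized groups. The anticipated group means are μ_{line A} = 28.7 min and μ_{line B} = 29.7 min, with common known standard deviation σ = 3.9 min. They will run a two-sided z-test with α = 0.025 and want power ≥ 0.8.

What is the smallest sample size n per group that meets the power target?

Standardized effect: d = |μ_{line A} − μ_{line B}| / σ = |28.7 − 29.7| / 3.9 = 0.2564
Set Φ(δ − 2.241) = 0.8; then δ − 2.241 = Φ⁻¹(0.8) = 0.842, giving δ = 3.083.
(Ignoring the negligible lower-tail rejection probability gives the usual closed-form inversion.)
δ = d·√(n/2) ⇒ n = 2(δ/d)² = 2 × (3.083 / 0.2564)² = 289.14.
Round up to the next whole unit.

n = 290 per group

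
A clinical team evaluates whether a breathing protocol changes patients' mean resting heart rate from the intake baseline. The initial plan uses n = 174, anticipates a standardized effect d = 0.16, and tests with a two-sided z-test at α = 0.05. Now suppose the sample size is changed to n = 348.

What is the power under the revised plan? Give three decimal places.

Power ≈ 0.847

With n = 348: δ = d·√n = 0.16 × √348 = 2.9848. Critical value z_{0.025} = 1.960.
Revised power = Φ(δ − 1.960) + Φ(−δ − 1.960) = Φ(1.025) + Φ(-4.945) = 0.8473 + 0.0000 = 0.8473.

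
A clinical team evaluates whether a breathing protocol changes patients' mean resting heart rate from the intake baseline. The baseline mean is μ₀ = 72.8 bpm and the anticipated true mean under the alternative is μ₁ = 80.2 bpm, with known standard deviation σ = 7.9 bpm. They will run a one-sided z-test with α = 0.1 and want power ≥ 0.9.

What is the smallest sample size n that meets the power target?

n = 8

Standardized effect: d = |μ₁ − μ₀| / σ = |80.2 − 72.8| / 7.9 = 0.9367
For power 0.9 need Φ(δ − z_{0.1}) = 0.9, so δ = z_{0.1} + z_{0.10} = 1.282 + 1.282 = 2.563.
δ = d·√n ⇒ n = (δ/d)² = (2.563 / 0.9367)² = 7.49.
Rounding up, n = 8.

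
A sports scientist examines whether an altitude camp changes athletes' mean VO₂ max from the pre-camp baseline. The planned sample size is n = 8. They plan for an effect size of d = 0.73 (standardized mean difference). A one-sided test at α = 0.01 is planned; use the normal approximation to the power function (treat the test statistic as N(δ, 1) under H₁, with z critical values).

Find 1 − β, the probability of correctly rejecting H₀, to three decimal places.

Power ≈ 0.397

Noncentrality parameter: δ = d·√n = 0.73 × √8 = 2.0648
Critical value for a one-sided test at α = 0.01: z_α = 2.326.
Power = Φ(δ − 2.326) = Φ(-0.262) = 0.3968.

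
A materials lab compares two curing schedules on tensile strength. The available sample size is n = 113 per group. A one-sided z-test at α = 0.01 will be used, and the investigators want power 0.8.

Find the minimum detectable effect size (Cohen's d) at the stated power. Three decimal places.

Required noncentrality: δ = z_{0.01} + z_{0.20} = 2.326 + 0.842 = 3.168.
δ = d·√(n/2) ⇒ d = δ/√(n/2) = 3.168/√(113/2) = 0.4215.

d ≈ 0.421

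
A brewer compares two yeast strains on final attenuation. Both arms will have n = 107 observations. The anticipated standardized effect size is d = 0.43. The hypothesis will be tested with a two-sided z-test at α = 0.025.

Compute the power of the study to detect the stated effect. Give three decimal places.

Power ≈ 0.817

Noncentrality parameter: δ = d·√(n/2) = 0.43 × √(107/2) = 3.1452
Two-sided α = 0.025 → critical value z_{0.0125} = 2.241.
Power = Φ(δ − 2.241) + Φ(−δ − 2.241) = Φ(0.904) + Φ(-5.387) = 0.8169 + 0.0000 = 0.8169.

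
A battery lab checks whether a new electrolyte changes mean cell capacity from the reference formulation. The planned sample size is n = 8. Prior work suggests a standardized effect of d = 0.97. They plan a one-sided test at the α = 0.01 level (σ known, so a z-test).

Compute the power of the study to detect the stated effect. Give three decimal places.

Power ≈ 0.662

Noncentrality parameter: λ = d·√n = 0.97 × √8 = 2.7436
Critical value for a one-sided test at α = 0.01: z_α = 2.326.
Power = P(Z > 2.326 − λ) = Φ(0.417) = 0.6617.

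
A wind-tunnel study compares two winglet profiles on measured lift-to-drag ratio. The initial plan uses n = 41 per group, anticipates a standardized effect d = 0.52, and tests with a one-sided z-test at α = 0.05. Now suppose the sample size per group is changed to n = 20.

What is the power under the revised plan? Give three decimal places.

Power ≈ 0.500

With n = 20 per group: δ = d·√(n/2) = 0.52 × √(20/2) = 1.6444. Critical value z_{0.05} = 1.645.
Revised power = Φ(δ − 1.645) = Φ(0.000) = 0.4998.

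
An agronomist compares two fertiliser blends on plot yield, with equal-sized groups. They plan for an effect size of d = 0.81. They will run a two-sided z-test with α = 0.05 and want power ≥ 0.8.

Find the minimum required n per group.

n = 24 per group

Set Φ(δ − 1.960) = 0.8; then δ − 1.960 = Φ⁻¹(0.8) = 0.842, giving δ = 2.802.
(For δ > 0 the lower-tail rejection region contributes negligibly to power, so the one-term inversion is standard.)
δ = d·√(n/2) ⇒ n = 2(δ/d)² = 2 × (2.802 / 0.81)² = 23.93.
Rounding up, n = 24 per group.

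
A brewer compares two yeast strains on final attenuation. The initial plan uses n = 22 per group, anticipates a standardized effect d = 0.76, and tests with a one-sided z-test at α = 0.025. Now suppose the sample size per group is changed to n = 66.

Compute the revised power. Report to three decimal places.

With n = 66 per group: δ = d·√(n/2) = 0.76 × √(66/2) = 4.3659. Critical value z_{0.025} = 1.960.
Revised power = Φ(δ − 1.960) = Φ(2.406) = 0.9919.

Power ≈ 0.992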